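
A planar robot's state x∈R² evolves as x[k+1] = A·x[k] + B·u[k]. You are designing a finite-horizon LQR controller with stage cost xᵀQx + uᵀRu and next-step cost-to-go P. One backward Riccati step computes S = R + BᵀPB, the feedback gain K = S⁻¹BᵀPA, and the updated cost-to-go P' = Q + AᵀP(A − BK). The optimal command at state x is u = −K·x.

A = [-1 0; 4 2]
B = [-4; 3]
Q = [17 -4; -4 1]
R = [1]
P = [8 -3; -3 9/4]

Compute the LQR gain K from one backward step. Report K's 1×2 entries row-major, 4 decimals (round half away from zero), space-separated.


BᵀP = [-41.0000 18.7500]
S = R + BᵀPB = [1] + [220.2500] = [221.2500]
BᵀPA = [116.0000 37.5000]
K = S⁻¹·BᵀPA = [0.5243 0.1695]
A−BK = [1.0972 0.6780; 2.4271 1.4915]
AᵀP(A−BK) = [7.1819 4.3390; 4.3390 2.6441]
P' = Q + AᵀP(A−BK) = [24.1819 0.3390; 0.3390 3.6441]
tr(P') = 27.8260

0.5243 0.1695


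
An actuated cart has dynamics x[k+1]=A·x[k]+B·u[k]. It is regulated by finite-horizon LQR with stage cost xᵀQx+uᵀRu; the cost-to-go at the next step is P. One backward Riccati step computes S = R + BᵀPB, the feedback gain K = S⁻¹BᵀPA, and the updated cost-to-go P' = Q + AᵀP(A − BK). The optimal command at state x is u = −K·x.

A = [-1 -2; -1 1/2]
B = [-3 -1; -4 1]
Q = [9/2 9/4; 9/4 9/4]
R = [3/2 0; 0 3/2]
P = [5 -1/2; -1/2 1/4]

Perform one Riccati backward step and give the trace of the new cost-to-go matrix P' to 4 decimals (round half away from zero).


BᵀP = [-13.0000 0.5000; -5.5000 0.7500]
S = R + BᵀPB = [3/2 0; 0 3/2] + [37.0000 13.5000; 13.5000 6.2500] = [38.5000 13.5000; 13.5000 7.7500]
BᵀPA = [12.5000 26.2500; 4.7500 11.3750]
K = S⁻¹·BᵀPA = [0.2820 0.4295; 0.1216 0.7196]
A−BK = [-0.0323 0.0081; 0.0065 1.4984]
AᵀP(A−BK) = [0.1469 0.3383; 0.3383 1.6029]
P' = Q + AᵀP(A−BK) = [4.6469 2.5883; 2.5883 3.8529]
tr(P') = 8.4999

8.4999


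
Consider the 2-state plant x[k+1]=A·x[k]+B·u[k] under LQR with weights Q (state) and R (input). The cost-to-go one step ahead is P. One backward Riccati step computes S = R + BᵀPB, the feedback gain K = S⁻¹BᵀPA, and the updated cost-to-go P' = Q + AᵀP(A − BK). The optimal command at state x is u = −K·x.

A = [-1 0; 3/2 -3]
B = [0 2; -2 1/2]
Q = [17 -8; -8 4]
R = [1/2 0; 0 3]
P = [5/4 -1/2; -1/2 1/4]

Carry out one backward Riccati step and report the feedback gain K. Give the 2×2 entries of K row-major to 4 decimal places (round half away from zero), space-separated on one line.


BᵀP = [1.0000 -0.5000; 2.2500 -0.8750]
S = R + BᵀPB = [1/2 0; 0 3] + [1.0000 1.7500; 1.7500 4.0625] = [1.5000 1.7500; 1.7500 7.0625]
BᵀPA = [-1.7500 1.5000; -3.5625 2.6250]
K = S⁻¹·BᵀPA = [-0.8133 0.7967; -0.3029 0.1743]
A−BK = [-0.3942 -0.3485; 0.0249 -1.4938]
AᵀP(A−BK) = [0.8102 -0.6100; -0.6100 0.5975]
P' = Q + AᵀP(A−BK) = [17.8102 -8.6100; -8.6100 4.5975]
tr(P') = 22.4077

-0.8133 0.7967 -0.3029 0.1743


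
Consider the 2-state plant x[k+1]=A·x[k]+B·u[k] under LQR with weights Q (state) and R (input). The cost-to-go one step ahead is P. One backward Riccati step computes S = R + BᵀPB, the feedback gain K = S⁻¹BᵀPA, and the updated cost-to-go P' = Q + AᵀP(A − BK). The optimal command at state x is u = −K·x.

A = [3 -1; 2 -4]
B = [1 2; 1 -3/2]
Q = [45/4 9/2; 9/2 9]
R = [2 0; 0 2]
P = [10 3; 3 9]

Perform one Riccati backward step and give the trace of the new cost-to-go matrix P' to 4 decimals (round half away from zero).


BᵀP = [13.0000 12.0000; 15.5000 -7.5000]
S = R + BᵀPB = [2 0; 0 2] + [25.0000 8.0000; 8.0000 42.2500] = [27.0000 8.0000; 8.0000 44.2500]
BᵀPA = [63.0000 -61.0000; 31.5000 14.5000]
K = S⁻¹·BᵀPA = [2.2425 -2.4897; 0.3064 0.7778]
A−BK = [0.1446 -0.0659; 0.2171 -0.3436]
AᵀP(A−BK) = [11.0674 -11.6485; -11.6485 14.8490]
P' = Q + AᵀP(A−BK) = [22.3174 -7.1485; -7.1485 23.8490]
tr(P') = 46.1664

46.1664


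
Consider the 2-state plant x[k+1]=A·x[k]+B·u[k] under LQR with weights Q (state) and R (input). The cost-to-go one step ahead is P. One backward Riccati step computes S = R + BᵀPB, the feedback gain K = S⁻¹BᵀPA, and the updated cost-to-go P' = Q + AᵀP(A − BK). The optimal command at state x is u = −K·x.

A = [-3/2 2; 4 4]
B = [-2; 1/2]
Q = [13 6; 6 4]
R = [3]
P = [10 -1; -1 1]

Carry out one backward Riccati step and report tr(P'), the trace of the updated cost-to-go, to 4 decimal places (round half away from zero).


49.5649

BᵀP = [-20.5000 2.5000]
S = R + BᵀPB = [3] + [42.2500] = [45.2500]
BᵀPA = [40.7500 -31.0000]
K = S⁻¹·BᵀPA = [0.9006 -0.6851]
A−BK = [0.3011 0.6298; 3.5497 4.3425]
AᵀP(A−BK) = [13.8025 11.9171; 11.9171 18.7624]
P' = Q + AᵀP(A−BK) = [26.8025 17.9171; 17.9171 22.7624]
tr(P') = 49.5649


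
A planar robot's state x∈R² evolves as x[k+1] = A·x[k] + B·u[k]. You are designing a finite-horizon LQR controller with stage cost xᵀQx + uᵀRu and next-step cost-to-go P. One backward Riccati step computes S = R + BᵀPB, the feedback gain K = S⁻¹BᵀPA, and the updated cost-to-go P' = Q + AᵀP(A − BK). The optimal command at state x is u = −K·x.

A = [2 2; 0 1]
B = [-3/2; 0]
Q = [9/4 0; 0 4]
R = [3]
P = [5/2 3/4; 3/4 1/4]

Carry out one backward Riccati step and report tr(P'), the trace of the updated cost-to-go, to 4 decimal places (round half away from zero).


BᵀP = [-3.7500 -1.1250]
S = R + BᵀPB = [3] + [5.6250] = [8.6250]
BᵀPA = [-7.5000 -8.6250]
K = S⁻¹·BᵀPA = [-0.8696 -1.0000]
A−BK = [0.6957 0.5000; 0.0000 1.0000]
AᵀP(A−BK) = [3.4783 4.0000; 4.0000 4.6250]
P' = Q + AᵀP(A−BK) = [5.7283 4.0000; 4.0000 8.6250]
tr(P') = 14.3533

14.3533


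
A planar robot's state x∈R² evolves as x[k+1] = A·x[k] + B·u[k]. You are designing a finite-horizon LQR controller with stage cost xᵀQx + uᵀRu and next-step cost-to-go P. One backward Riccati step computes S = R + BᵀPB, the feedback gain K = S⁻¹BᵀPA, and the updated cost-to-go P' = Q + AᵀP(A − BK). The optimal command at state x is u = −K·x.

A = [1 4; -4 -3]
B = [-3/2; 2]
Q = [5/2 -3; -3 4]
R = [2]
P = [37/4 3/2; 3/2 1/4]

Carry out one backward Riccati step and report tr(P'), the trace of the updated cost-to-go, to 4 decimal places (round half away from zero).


22.2141

BᵀP = [-10.8750 -1.7500]
S = R + BᵀPB = [2] + [12.8125] = [14.8125]
BᵀPA = [-3.8750 -38.2500]
K = S⁻¹·BᵀPA = [-0.2616 -2.5823]
A−BK = [0.6076 0.1266; -3.4768 2.1646]
AᵀP(A−BK) = [0.2363 1.4937; 1.4937 15.4778]
P' = Q + AᵀP(A−BK) = [2.7363 -1.5063; -1.5063 19.4778]
tr(P') = 22.2141


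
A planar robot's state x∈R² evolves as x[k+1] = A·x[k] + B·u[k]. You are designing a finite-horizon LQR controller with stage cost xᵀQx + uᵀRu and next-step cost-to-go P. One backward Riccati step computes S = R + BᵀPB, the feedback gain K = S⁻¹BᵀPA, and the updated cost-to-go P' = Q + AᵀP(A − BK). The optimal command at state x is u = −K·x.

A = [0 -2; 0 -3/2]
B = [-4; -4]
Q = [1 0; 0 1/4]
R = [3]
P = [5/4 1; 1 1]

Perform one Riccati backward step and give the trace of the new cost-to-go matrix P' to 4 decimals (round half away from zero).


1.8239

BᵀP = [-9.0000 -8.0000]
S = R + BᵀPB = [3] + [68.0000] = [71.0000]
BᵀPA = [0.0000 30.0000]
K = S⁻¹·BᵀPA = [0.0000 0.4225]
A−BK = [0.0000 -0.3099; 0.0000 0.1901]
AᵀP(A−BK) = [0.0000 0.0000; 0.0000 0.5739]
P' = Q + AᵀP(A−BK) = [1.0000 0.0000; 0.0000 0.8239]
tr(P') = 1.8239


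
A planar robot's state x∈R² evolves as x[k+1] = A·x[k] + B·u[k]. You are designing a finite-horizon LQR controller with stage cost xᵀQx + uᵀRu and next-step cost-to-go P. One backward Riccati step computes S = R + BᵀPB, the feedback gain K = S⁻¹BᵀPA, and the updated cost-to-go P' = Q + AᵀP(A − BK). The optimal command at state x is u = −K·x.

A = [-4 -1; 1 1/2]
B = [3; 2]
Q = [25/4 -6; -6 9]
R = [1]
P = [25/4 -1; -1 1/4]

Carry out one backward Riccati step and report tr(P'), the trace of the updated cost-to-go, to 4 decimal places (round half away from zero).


19.3693

BᵀP = [16.7500 -2.5000]
S = R + BᵀPB = [1] + [45.2500] = [46.2500]
BᵀPA = [-69.5000 -18.0000]
K = S⁻¹·BᵀPA = [-1.5027 -0.3892]
A−BK = [0.5081 0.1676; 4.0054 1.2784]
AᵀP(A−BK) = [3.8122 1.0764; 1.0764 0.3071]
P' = Q + AᵀP(A−BK) = [10.0622 -4.9236; -4.9236 9.3071]
tr(P') = 19.3693


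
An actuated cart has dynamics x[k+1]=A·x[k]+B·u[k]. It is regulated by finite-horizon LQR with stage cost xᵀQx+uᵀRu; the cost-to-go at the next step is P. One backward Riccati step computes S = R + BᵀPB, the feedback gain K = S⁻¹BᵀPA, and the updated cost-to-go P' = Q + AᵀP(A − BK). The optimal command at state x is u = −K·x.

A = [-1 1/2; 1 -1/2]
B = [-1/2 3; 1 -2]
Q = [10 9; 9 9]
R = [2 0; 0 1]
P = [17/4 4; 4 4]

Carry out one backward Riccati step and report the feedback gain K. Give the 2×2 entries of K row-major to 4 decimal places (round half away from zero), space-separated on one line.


0.1086 -0.0543 -0.1278 0.0639

BᵀP = [1.8750 2.0000; 4.7500 4.0000]
S = R + BᵀPB = [2 0; 0 1] + [1.0625 1.6250; 1.6250 6.2500] = [3.0625 1.6250; 1.6250 7.2500]
BᵀPA = [0.1250 -0.0625; -0.7500 0.3750]
K = S⁻¹·BᵀPA = [0.1086 -0.0543; -0.1278 0.0639]
A−BK = [-0.5623 0.2812; 0.6358 -0.3179]
AᵀP(A−BK) = [0.1406 -0.0703; -0.0703 0.0351]
P' = Q + AᵀP(A−BK) = [10.1406 8.9297; 8.9297 9.0351]
tr(P') = 19.1757


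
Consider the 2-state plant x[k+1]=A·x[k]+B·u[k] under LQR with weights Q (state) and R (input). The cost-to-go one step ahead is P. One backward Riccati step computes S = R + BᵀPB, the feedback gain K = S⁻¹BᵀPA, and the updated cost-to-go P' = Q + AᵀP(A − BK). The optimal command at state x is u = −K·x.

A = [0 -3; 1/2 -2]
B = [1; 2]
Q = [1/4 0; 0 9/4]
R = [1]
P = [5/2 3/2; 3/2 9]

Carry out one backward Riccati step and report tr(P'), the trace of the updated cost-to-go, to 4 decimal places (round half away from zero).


11.4629

BᵀP = [5.5000 19.5000]
S = R + BᵀPB = [1] + [44.5000] = [45.5000]
BᵀPA = [9.7500 -55.5000]
K = S⁻¹·BᵀPA = [0.2143 -1.2198]
A−BK = [-0.2143 -1.7802; 0.0714 0.4396]
AᵀP(A−BK) = [0.1607 0.6429; 0.6429 8.8022]
P' = Q + AᵀP(A−BK) = [0.4107 0.6429; 0.6429 11.0522]
tr(P') = 11.4629


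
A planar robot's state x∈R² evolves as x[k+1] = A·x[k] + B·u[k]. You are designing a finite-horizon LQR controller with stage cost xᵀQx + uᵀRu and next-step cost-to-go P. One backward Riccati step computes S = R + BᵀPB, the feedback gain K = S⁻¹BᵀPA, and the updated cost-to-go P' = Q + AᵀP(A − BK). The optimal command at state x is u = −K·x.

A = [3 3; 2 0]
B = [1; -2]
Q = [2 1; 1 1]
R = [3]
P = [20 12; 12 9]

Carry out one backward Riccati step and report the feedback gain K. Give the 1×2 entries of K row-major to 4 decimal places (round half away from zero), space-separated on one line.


-2.1818 -1.0909

BᵀP = [-4.0000 -6.0000]
S = R + BᵀPB = [3] + [8.0000] = [11.0000]
BᵀPA = [-24.0000 -12.0000]
K = S⁻¹·BᵀPA = [-2.1818 -1.0909]
A−BK = [5.1818 4.0909; -2.3636 -2.1818]
AᵀP(A−BK) = [307.6364 225.8182; 225.8182 166.9091]
P' = Q + AᵀP(A−BK) = [309.6364 226.8182; 226.8182 167.9091]
tr(P') = 477.5455


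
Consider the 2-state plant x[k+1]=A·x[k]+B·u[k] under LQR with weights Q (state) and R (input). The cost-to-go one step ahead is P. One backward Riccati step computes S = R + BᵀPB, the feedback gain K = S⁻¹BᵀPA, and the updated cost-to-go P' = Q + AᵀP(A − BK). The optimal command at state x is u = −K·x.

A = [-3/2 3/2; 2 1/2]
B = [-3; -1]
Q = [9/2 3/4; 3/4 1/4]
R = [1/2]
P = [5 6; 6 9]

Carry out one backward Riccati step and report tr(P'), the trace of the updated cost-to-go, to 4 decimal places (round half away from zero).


10.5304

BᵀP = [-21.0000 -27.0000]
S = R + BᵀPB = [1/2] + [90.0000] = [90.5000]
BᵀPA = [-22.5000 -45.0000]
K = S⁻¹·BᵀPA = [-0.2486 -0.4972]
A−BK = [-2.2459 0.0083; 1.7514 0.0028]
AᵀP(A−BK) = [5.6561 0.0622; 0.0622 0.1243]
P' = Q + AᵀP(A−BK) = [10.1561 0.8122; 0.8122 0.3743]
tr(P') = 10.5304


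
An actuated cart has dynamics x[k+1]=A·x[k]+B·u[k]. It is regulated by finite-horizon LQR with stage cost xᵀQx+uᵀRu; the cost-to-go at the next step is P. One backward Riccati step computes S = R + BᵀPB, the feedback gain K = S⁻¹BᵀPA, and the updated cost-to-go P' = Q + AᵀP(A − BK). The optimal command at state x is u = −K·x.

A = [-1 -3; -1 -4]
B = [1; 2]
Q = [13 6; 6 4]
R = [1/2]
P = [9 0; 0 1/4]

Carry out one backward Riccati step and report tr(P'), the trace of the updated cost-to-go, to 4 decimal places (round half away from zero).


22.5595

BᵀP = [9.0000 0.5000]
S = R + BᵀPB = [1/2] + [10.0000] = [10.5000]
BᵀPA = [-9.5000 -29.0000]
K = S⁻¹·BᵀPA = [-0.9048 -2.7619]
A−BK = [-0.0952 -0.2381; 0.8095 1.5238]
AᵀP(A−BK) = [0.6548 1.7619; 1.7619 4.9048]
P' = Q + AᵀP(A−BK) = [13.6548 7.7619; 7.7619 8.9048]
tr(P') = 22.5595


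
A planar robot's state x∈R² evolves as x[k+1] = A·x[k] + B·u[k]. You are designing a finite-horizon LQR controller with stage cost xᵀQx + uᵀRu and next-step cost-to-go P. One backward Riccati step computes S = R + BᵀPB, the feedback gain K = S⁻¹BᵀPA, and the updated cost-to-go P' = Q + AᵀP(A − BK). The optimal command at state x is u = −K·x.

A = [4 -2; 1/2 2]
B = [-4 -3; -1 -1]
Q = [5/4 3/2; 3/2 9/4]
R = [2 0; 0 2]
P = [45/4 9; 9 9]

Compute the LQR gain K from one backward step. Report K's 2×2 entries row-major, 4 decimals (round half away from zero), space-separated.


-0.6032 0.2264 -0.3858 -0.2006

BᵀP = [-54.0000 -45.0000; -42.7500 -36.0000]
S = R + BᵀPB = [2 0; 0 2] + [261.0000 207.0000; 207.0000 164.2500] = [263.0000 207.0000; 207.0000 166.2500]
BᵀPA = [-238.5000 18.0000; -189.0000 13.5000]
K = S⁻¹·BᵀPA = [-0.6032 0.2264; -0.3858 -0.2006]
A−BK = [0.4298 -1.6965; -0.4890 2.0257]
AᵀP(A−BK) = [1.4726 -1.9343; -1.9343 7.6342]
P' = Q + AᵀP(A−BK) = [2.7226 -0.4343; -0.4343 9.8842]
tr(P') = 12.6067


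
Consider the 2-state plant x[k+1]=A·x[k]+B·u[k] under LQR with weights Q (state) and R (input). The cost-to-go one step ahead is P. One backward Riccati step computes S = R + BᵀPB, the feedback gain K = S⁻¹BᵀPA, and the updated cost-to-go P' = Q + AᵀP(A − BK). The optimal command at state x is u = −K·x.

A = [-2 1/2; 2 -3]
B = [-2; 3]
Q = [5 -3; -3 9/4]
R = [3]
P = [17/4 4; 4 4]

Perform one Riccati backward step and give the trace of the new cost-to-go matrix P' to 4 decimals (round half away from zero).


BᵀP = [3.5000 4.0000]
S = R + BᵀPB = [3] + [5.0000] = [8.0000]
BᵀPA = [1.0000 -10.2500]
K = S⁻¹·BᵀPA = [0.1250 -1.2813]
A−BK = [-1.7500 -2.0625; 1.6250 0.8438]
AᵀP(A−BK) = [0.8750 1.0313; 1.0313 11.9297]
P' = Q + AᵀP(A−BK) = [5.8750 -1.9688; -1.9688 14.1797]
tr(P') = 20.0547

20.0547


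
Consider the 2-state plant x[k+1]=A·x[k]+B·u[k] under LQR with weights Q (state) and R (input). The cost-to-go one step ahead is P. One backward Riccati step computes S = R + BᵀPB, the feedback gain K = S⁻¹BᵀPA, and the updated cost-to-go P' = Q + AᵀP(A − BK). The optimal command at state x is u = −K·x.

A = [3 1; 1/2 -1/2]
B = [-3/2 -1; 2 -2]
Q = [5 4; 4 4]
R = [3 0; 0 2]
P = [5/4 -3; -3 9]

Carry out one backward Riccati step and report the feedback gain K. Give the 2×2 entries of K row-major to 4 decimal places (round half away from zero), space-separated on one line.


BᵀP = [-7.8750 22.5000; 4.7500 -15.0000]
S = R + BᵀPB = [3 0; 0 2] + [56.8125 -37.1250; -37.1250 25.2500] = [59.8125 -37.1250; -37.1250 27.2500]
BᵀPA = [-12.3750 -19.1250; 6.7500 12.2500]
K = S⁻¹·BᵀPA = [-0.3443 -0.2638; -0.2213 0.0902]
A−BK = [2.2623 0.6945; 0.7459 0.2079]
AᵀP(A−BK) = [1.7336 0.6270; 0.6270 0.3506]
P' = Q + AᵀP(A−BK) = [6.7336 4.6270; 4.6270 4.3506]
tr(P') = 11.0842

-0.3443 -0.2638 -0.2213 0.0902


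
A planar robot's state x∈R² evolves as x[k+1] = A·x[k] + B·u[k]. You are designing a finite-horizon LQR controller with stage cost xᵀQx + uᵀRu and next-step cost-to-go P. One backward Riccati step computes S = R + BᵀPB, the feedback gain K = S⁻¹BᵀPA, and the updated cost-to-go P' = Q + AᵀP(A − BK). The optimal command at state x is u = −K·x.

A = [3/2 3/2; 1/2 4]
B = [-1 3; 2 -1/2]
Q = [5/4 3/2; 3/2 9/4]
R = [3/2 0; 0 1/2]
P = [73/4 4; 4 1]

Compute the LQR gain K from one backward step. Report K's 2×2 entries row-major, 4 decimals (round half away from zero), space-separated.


0.0654 0.4859 0.5674 0.9123

BᵀP = [-10.2500 -2.0000; 52.7500 11.5000]
S = R + BᵀPB = [3/2 0; 0 1/2] + [6.2500 -29.7500; -29.7500 152.5000] = [7.7500 -29.7500; -29.7500 153.0000]
BᵀPA = [-16.3750 -23.3750; 84.8750 125.1250]
K = S⁻¹·BᵀPA = [0.0654 0.4859; 0.5674 0.9123]
A−BK = [-0.1370 -0.7510; 0.6530 3.4844]
AᵀP(A−BK) = [0.2207 0.5884; 0.5884 2.2700]
P' = Q + AᵀP(A−BK) = [1.4707 2.0884; 2.0884 4.5200]
tr(P') = 5.9907


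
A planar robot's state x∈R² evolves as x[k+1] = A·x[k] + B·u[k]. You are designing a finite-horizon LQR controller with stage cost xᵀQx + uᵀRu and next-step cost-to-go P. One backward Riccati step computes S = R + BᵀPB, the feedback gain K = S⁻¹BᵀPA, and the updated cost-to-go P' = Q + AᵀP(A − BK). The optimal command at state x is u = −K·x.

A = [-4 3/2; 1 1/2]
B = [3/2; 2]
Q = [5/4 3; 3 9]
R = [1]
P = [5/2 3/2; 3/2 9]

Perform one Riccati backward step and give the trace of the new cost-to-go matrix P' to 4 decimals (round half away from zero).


BᵀP = [6.7500 20.2500]
S = R + BᵀPB = [1] + [50.6250] = [51.6250]
BᵀPA = [-6.7500 20.2500]
K = S⁻¹·BᵀPA = [-0.1308 0.3923]
A−BK = [-3.8039 0.9116; 1.2615 -0.2845]
AᵀP(A−BK) = [36.1174 -8.6023; -8.6023 2.1819]
P' = Q + AᵀP(A−BK) = [37.3674 -5.6023; -5.6023 11.1819]
tr(P') = 48.5493

48.5493


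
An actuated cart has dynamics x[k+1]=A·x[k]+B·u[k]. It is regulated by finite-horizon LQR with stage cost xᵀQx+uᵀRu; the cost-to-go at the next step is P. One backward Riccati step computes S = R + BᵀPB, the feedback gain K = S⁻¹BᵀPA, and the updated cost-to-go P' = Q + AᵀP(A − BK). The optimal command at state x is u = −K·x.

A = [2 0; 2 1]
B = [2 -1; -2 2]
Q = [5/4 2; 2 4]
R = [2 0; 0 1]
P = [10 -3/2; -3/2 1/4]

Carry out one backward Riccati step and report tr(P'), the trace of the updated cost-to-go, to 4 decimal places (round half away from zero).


BᵀP = [23.0000 -3.5000; -13.0000 2.0000]
S = R + BᵀPB = [2 0; 0 1] + [53.0000 -30.0000; -30.0000 17.0000] = [55.0000 -30.0000; -30.0000 18.0000]
BᵀPA = [39.0000 -3.5000; -22.0000 2.0000]
K = S⁻¹·BᵀPA = [0.4667 -0.0333; -0.4444 0.0556]
A−BK = [0.6222 0.1222; 3.8222 0.8222]
AᵀP(A−BK) = [1.0222 0.0222; 0.0222 0.0222]
P' = Q + AᵀP(A−BK) = [2.2722 2.0222; 2.0222 4.0222]
tr(P') = 6.2944

6.2944


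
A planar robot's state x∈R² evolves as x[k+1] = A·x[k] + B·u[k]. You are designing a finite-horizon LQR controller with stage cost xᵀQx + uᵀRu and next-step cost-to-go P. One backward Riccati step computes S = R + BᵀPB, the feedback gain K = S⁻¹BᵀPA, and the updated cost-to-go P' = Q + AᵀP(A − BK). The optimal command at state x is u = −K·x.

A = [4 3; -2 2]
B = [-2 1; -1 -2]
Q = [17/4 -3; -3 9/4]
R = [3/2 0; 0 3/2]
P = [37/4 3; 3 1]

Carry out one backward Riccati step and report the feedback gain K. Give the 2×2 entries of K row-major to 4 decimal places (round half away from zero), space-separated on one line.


BᵀP = [-21.5000 -7.0000; 3.2500 1.0000]
S = R + BᵀPB = [3/2 0; 0 3/2] + [50.0000 -7.5000; -7.5000 1.2500] = [51.5000 -7.5000; -7.5000 2.7500]
BᵀPA = [-72.0000 -78.5000; 11.0000 11.7500]
K = S⁻¹·BᵀPA = [-1.3529 -1.4963; 0.3104 0.1918]
A−BK = [0.9839 -0.1845; -2.7321 0.8873]
AᵀP(A−BK) = [3.1801 3.1537; 3.1537 3.5337]
P' = Q + AᵀP(A−BK) = [7.4301 0.1537; 0.1537 5.7837]
tr(P') = 13.2138

-1.3529 -1.4963 0.3104 0.1918


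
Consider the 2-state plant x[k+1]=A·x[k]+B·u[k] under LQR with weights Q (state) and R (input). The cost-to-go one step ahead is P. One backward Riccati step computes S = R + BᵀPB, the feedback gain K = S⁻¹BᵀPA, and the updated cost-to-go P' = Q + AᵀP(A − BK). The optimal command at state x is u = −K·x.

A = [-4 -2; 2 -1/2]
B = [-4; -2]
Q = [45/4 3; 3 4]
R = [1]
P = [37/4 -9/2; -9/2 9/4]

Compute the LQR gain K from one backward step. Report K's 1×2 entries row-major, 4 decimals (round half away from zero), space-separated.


1.6163 0.5727

BᵀP = [-28.0000 13.5000]
S = R + BᵀPB = [1] + [85.0000] = [86.0000]
BᵀPA = [139.0000 49.2500]
K = S⁻¹·BᵀPA = [1.6163 0.5727]
A−BK = [2.4651 0.2907; 5.2326 0.6453]
AᵀP(A−BK) = [4.3372 1.1483; 1.1483 0.3583]
P' = Q + AᵀP(A−BK) = [15.5872 4.1483; 4.1483 4.3583]
tr(P') = 19.9455


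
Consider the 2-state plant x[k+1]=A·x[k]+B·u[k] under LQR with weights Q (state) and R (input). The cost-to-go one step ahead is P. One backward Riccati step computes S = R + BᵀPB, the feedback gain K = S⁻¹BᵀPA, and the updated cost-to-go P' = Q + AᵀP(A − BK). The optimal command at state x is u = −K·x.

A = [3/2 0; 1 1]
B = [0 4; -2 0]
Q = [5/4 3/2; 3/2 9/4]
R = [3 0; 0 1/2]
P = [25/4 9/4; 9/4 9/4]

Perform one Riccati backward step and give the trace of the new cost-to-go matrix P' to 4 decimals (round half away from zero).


BᵀP = [-4.5000 -4.5000; 25.0000 9.0000]
S = R + BᵀPB = [3 0; 0 1/2] + [9.0000 -18.0000; -18.0000 100.0000] = [12.0000 -18.0000; -18.0000 100.5000]
BᵀPA = [-11.2500 -4.5000; 46.5000 9.0000]
K = S⁻¹·BᵀPA = [-0.3329 -0.3291; 0.4031 0.0306]
A−BK = [-0.1122 -0.1224; 0.3342 0.3418]
AᵀP(A−BK) = [0.5749 0.4994; 0.4994 0.4936]
P' = Q + AᵀP(A−BK) = [1.8249 1.9994; 1.9994 2.7436]
tr(P') = 4.5686

4.5686


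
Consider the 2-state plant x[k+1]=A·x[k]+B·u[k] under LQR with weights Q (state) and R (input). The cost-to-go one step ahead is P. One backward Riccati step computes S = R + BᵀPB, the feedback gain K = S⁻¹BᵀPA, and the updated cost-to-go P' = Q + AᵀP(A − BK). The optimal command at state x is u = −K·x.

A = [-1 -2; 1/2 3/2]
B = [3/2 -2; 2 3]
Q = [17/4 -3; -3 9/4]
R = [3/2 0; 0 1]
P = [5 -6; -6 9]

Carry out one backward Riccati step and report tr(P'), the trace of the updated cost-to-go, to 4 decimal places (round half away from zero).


BᵀP = [-4.5000 9.0000; -28.0000 39.0000]
S = R + BᵀPB = [3/2 0; 0 1] + [11.2500 36.0000; 36.0000 173.0000] = [12.7500 36.0000; 36.0000 174.0000]
BᵀPA = [9.0000 22.5000; 47.5000 114.5000]
K = S⁻¹·BᵀPA = [-0.1561 -0.2244; 0.3053 0.7045]
A−BK = [-0.1553 -0.2545; -0.1037 -0.1646]
AᵀP(A−BK) = [0.1539 0.3071; 0.3071 0.6368]
P' = Q + AᵀP(A−BK) = [4.4039 -2.6929; -2.6929 2.8868]
tr(P') = 7.2907

7.2907


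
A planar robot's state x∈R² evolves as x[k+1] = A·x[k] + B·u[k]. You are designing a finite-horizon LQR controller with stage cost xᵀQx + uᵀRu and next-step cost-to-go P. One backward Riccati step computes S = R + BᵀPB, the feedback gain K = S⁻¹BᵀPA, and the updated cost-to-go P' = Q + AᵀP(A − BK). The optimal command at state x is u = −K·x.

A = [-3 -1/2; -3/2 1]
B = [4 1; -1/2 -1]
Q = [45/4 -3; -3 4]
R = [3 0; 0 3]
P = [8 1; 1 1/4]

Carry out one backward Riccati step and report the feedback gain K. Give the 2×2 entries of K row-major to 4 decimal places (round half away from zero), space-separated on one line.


-0.7683 -0.0822 -0.0973 -0.0519

BᵀP = [31.5000 3.8750; 7.0000 0.7500]
S = R + BᵀPB = [3 0; 0 3] + [124.0625 27.6250; 27.6250 6.2500] = [127.0625 27.6250; 27.6250 9.2500]
BᵀPA = [-100.3125 -11.8750; -22.1250 -2.7500]
K = S⁻¹·BᵀPA = [-0.7683 -0.0822; -0.0973 -0.0519]
A−BK = [0.1706 -0.1194; -1.9815 0.9071]
AᵀP(A−BK) = [2.3377 -0.0164; -0.0164 0.1315]
P' = Q + AᵀP(A−BK) = [13.5877 -3.0164; -3.0164 4.1315]
tr(P') = 17.7191


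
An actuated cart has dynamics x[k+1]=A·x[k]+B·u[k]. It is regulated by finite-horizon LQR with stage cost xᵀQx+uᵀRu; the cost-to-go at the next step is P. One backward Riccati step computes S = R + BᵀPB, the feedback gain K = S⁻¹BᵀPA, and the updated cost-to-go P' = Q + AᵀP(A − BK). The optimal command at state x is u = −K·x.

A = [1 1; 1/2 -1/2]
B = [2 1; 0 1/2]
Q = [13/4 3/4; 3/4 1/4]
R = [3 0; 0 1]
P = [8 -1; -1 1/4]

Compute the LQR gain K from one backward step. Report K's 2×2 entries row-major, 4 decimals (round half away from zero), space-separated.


BᵀP = [16.0000 -2.0000; 7.5000 -0.8750]
S = R + BᵀPB = [3 0; 0 1] + [32.0000 15.0000; 15.0000 7.0625] = [35.0000 15.0000; 15.0000 8.0625]
BᵀPA = [15.0000 17.0000; 7.0625 7.9375]
K = S⁻¹·BᵀPA = [0.2623 0.3148; 0.3880 0.3989]
A−BK = [0.0874 -0.0284; 0.3060 -0.6995]
AᵀP(A−BK) = [0.3880 0.3989; 0.3989 0.5454]
P' = Q + AᵀP(A−BK) = [3.6380 1.1489; 1.1489 0.7954]
tr(P') = 4.4333

0.2623 0.3148 0.3880 0.3989


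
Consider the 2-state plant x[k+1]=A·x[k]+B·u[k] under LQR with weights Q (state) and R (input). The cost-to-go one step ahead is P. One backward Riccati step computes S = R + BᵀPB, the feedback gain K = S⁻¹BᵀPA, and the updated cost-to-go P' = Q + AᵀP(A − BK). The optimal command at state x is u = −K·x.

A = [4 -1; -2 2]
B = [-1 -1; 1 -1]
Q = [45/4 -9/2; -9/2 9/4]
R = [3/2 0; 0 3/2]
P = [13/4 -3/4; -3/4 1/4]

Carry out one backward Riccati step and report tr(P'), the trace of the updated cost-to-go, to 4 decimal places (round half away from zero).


26.6864

BᵀP = [-4.0000 1.0000; -2.5000 0.5000]
S = R + BᵀPB = [3/2 0; 0 3/2] + [5.0000 3.0000; 3.0000 2.0000] = [6.5000 3.0000; 3.0000 3.5000]
BᵀPA = [-18.0000 6.0000; -11.0000 3.5000]
K = S⁻¹·BᵀPA = [-2.1818 0.7636; -1.2727 0.3455]
A−BK = [0.5455 0.1091; -1.0909 1.5818]
AᵀP(A−BK) = [11.7273 -3.9545; -3.9545 1.4591]
P' = Q + AᵀP(A−BK) = [22.9773 -8.4545; -8.4545 3.7091]
tr(P') = 26.6864


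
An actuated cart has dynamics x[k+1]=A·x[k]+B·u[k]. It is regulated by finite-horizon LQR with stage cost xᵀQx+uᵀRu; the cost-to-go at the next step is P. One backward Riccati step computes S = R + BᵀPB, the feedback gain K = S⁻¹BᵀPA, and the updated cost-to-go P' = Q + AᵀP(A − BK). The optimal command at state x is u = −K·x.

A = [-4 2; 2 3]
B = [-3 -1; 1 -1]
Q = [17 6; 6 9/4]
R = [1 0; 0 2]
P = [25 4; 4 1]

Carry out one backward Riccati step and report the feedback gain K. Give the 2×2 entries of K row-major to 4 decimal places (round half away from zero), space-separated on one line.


BᵀP = [-71.0000 -11.0000; -29.0000 -5.0000]
S = R + BᵀPB = [1 0; 0 2] + [202.0000 82.0000; 82.0000 34.0000] = [203.0000 82.0000; 82.0000 36.0000]
BᵀPA = [262.0000 -175.0000; 106.0000 -73.0000]
K = S⁻¹·BᵀPA = [1.2671 -0.5377; 0.0582 -0.8031]
A−BK = [-0.1404 -0.4161; 0.7911 2.7346]
AᵀP(A−BK) = [1.8425 -0.0034; -0.0034 4.2825]
P' = Q + AᵀP(A−BK) = [18.8425 5.9966; 5.9966 6.5325]
tr(P') = 25.3750

1.2671 -0.5377 0.0582 -0.8031


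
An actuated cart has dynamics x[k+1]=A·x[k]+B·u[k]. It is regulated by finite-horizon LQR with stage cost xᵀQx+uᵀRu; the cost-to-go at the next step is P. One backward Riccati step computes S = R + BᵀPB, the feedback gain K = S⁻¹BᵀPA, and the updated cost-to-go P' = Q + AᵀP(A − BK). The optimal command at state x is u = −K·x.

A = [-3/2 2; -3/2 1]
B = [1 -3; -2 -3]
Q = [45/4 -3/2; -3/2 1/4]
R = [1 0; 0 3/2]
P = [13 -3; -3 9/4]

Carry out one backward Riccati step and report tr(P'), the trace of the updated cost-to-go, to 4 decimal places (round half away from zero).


BᵀP = [19.0000 -7.5000; -30.0000 2.2500]
S = R + BᵀPB = [1 0; 0 3/2] + [34.0000 -34.5000; -34.5000 83.2500] = [35.0000 -34.5000; -34.5000 84.7500]
BᵀPA = [-17.2500 30.5000; 41.6250 -57.7500]
K = S⁻¹·BᵀPA = [-0.0146 0.3336; 0.4852 -0.5456]
A−BK = [-0.0298 0.0296; -0.0735 0.0304]
AᵀP(A−BK) = [0.3639 -0.4092; -0.4092 0.5659]
P' = Q + AᵀP(A−BK) = [11.6139 -1.9092; -1.9092 0.8159]
tr(P') = 12.4298

12.4298


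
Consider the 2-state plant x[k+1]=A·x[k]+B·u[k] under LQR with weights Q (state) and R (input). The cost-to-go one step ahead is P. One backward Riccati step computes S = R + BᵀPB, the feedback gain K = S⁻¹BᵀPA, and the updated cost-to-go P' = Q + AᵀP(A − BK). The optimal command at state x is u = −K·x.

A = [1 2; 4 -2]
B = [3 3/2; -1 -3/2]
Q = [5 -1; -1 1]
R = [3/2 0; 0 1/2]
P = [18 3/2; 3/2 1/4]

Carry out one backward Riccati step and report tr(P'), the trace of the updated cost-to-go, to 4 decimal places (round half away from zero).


9.1471

BᵀP = [52.5000 4.2500; 24.7500 1.8750]
S = R + BᵀPB = [3/2 0; 0 1/2] + [153.2500 72.3750; 72.3750 34.3125] = [154.7500 72.3750; 72.3750 34.8125]
BᵀPA = [69.5000 96.5000; 32.2500 45.7500]
K = S⁻¹·BᵀPA = [0.5726 0.3236; -0.2641 0.6414]
A−BK = [-0.3217 0.0671; 4.1765 -0.7143]
AᵀP(A−BK) = [2.7196 -0.1761; -0.1761 0.4276]
P' = Q + AᵀP(A−BK) = [7.7196 -1.1761; -1.1761 1.4276]
tr(P') = 9.1471


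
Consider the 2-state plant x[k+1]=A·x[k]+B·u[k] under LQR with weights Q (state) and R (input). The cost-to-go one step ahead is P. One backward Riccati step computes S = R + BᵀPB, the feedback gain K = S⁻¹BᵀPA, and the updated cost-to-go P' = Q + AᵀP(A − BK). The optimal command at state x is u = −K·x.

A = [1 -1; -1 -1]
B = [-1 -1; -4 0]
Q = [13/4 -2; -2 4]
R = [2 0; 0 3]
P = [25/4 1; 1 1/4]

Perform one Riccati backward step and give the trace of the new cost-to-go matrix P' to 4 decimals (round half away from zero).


BᵀP = [-10.2500 -2.0000; -6.2500 -1.0000]
S = R + BᵀPB = [2 0; 0 3] + [18.2500 10.2500; 10.2500 6.2500] = [20.2500 10.2500; 10.2500 9.2500]
BᵀPA = [-8.2500 12.2500; -5.2500 7.2500]
K = S⁻¹·BᵀPA = [-0.2736 0.4742; -0.2644 0.2584]
A−BK = [0.4620 -0.2675; -2.0942 0.8967]
AᵀP(A−BK) = [0.8549 -0.7318; -0.7318 0.8184]
P' = Q + AᵀP(A−BK) = [4.1049 -2.7318; -2.7318 4.8184]
tr(P') = 8.9233

8.9233


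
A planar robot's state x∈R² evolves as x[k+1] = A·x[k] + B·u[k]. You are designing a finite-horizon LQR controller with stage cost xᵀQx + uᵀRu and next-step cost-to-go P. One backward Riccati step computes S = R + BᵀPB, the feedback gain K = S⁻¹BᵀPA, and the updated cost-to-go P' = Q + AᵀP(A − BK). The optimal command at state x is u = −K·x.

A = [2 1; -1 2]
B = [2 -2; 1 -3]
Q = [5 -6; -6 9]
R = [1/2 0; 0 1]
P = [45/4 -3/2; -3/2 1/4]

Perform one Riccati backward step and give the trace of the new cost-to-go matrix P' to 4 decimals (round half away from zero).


14.9640

BᵀP = [21.0000 -2.7500; -18.0000 2.2500]
S = R + BᵀPB = [1/2 0; 0 1] + [39.2500 -33.7500; -33.7500 29.2500] = [39.7500 -33.7500; -33.7500 30.2500]
BᵀPA = [44.7500 15.5000; -38.2500 -13.5000]
K = S⁻¹·BᵀPA = [0.9901 0.2091; -0.1598 -0.2130]
A−BK = [-0.2998 0.1558; -2.4694 1.1519]
AᵀP(A−BK) = [0.8304 -0.0039; -0.0039 0.1336]
P' = Q + AᵀP(A−BK) = [5.8304 -6.0039; -6.0039 9.1336]
tr(P') = 14.9640


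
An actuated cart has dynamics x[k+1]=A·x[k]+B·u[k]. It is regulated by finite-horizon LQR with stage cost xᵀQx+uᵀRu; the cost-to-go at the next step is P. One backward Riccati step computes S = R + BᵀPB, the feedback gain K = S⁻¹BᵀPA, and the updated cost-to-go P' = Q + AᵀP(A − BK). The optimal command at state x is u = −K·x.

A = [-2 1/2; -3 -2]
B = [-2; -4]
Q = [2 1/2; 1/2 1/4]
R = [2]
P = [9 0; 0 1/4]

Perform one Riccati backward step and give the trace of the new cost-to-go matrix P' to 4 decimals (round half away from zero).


BᵀP = [-18.0000 -1.0000]
S = R + BᵀPB = [2] + [40.0000] = [42.0000]
BᵀPA = [39.0000 -7.0000]
K = S⁻¹·BᵀPA = [0.9286 -0.1667]
A−BK = [-0.1429 0.1667; 0.7143 -2.6667]
AᵀP(A−BK) = [2.0357 -1.0000; -1.0000 2.0833]
P' = Q + AᵀP(A−BK) = [4.0357 -0.5000; -0.5000 2.3333]
tr(P') = 6.3690

6.3690


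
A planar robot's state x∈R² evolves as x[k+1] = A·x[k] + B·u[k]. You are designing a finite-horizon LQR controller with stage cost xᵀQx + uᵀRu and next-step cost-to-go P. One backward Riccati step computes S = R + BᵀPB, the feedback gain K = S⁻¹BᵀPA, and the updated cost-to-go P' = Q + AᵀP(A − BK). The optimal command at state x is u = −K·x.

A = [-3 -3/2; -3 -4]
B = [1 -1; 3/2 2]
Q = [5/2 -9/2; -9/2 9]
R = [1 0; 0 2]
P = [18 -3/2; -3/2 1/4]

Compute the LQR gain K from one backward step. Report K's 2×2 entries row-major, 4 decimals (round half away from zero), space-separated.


BᵀP = [15.7500 -1.1250; -21.0000 2.0000]
S = R + BᵀPB = [1 0; 0 2] + [14.0625 -18.0000; -18.0000 25.0000] = [15.0625 -18.0000; -18.0000 27.0000]
BᵀPA = [-43.8750 -19.1250; 57.0000 23.5000]
K = S⁻¹·BᵀPA = [-1.9184 -1.1293; 0.8322 0.1175]
A−BK = [-0.2494 -0.2532; -1.7868 -2.5412]
AᵀP(A−BK) = [5.6463 3.0045; 3.0045 2.1410]
P' = Q + AᵀP(A−BK) = [8.1463 -1.4955; -1.4955 11.1410]
tr(P') = 19.2872

-1.9184 -1.1293 0.8322 0.1175


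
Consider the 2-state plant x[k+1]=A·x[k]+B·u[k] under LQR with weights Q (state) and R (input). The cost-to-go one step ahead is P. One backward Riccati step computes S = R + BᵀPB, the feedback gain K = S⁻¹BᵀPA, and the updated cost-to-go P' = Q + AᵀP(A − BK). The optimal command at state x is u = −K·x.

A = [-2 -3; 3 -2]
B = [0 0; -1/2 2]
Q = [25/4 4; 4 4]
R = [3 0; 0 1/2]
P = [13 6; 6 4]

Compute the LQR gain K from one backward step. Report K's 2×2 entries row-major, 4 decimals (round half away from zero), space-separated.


0.0000 0.1300 0.0000 -3.1200

BᵀP = [-3.0000 -2.0000; 12.0000 8.0000]
S = R + BᵀPB = [3 0; 0 1/2] + [1.0000 -4.0000; -4.0000 16.0000] = [4.0000 -4.0000; -4.0000 16.5000]
BᵀPA = [0.0000 13.0000; 0.0000 -52.0000]
K = S⁻¹·BᵀPA = [0.0000 0.1300; 0.0000 -3.1200]
A−BK = [-2.0000 -3.0000; 3.0000 4.3050]
AᵀP(A−BK) = [16.0000 24.0000; 24.0000 41.0700]
P' = Q + AᵀP(A−BK) = [22.2500 28.0000; 28.0000 45.0700]
tr(P') = 67.3200


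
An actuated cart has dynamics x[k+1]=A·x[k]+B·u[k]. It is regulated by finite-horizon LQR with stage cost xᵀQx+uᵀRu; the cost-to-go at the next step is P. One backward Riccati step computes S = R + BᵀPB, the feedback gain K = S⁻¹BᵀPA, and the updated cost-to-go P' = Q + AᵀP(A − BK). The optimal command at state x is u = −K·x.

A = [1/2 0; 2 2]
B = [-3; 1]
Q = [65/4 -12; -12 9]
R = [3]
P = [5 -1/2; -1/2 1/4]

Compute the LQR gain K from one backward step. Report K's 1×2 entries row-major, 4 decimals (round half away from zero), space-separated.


-0.0829 0.0683

BᵀP = [-15.5000 1.7500]
S = R + BᵀPB = [3] + [48.2500] = [51.2500]
BᵀPA = [-4.2500 3.5000]
K = S⁻¹·BᵀPA = [-0.0829 0.0683]
A−BK = [0.2512 0.2049; 2.0829 1.9317]
AᵀP(A−BK) = [0.8976 0.7902; 0.7902 0.7610]
P' = Q + AᵀP(A−BK) = [17.1476 -11.2098; -11.2098 9.7610]
tr(P') = 26.9085


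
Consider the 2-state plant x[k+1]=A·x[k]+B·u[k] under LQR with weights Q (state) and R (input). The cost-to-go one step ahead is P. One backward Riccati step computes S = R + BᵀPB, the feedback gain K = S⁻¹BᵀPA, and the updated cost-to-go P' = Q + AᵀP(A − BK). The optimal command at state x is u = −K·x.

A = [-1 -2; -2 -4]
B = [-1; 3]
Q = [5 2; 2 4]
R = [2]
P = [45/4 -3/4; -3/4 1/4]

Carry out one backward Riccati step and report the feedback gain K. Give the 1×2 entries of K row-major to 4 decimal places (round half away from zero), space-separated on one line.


0.5250 1.0500

BᵀP = [-13.5000 1.5000]
S = R + BᵀPB = [2] + [18.0000] = [20.0000]
BᵀPA = [10.5000 21.0000]
K = S⁻¹·BᵀPA = [0.5250 1.0500]
A−BK = [-0.4750 -0.9500; -3.5750 -7.1500]
AᵀP(A−BK) = [3.7375 7.4750; 7.4750 14.9500]
P' = Q + AᵀP(A−BK) = [8.7375 9.4750; 9.4750 18.9500]
tr(P') = 27.6875


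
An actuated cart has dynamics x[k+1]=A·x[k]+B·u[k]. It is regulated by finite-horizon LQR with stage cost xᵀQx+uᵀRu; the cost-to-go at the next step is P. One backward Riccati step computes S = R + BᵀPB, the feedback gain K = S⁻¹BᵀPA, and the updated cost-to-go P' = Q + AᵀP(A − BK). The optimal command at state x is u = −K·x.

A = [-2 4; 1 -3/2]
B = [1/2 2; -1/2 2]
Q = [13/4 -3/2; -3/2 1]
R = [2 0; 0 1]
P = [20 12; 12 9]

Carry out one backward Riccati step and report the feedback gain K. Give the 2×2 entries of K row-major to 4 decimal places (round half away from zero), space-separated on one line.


BᵀP = [4.0000 1.5000; 64.0000 42.0000]
S = R + BᵀPB = [2 0; 0 1] + [1.2500 11.0000; 11.0000 212.0000] = [3.2500 11.0000; 11.0000 213.0000]
BᵀPA = [-6.5000 13.7500; -86.0000 193.0000]
K = S⁻¹·BᵀPA = [-0.7676 1.4105; -0.3641 0.8333]
A−BK = [-0.8880 1.6282; 1.3444 -2.4613]
AᵀP(A−BK) = [4.6967 -8.6713; -8.6713 16.0363]
P' = Q + AᵀP(A−BK) = [7.9467 -10.1713; -10.1713 17.0363]
tr(P') = 24.9830

-0.7676 1.4105 -0.3641 0.8333


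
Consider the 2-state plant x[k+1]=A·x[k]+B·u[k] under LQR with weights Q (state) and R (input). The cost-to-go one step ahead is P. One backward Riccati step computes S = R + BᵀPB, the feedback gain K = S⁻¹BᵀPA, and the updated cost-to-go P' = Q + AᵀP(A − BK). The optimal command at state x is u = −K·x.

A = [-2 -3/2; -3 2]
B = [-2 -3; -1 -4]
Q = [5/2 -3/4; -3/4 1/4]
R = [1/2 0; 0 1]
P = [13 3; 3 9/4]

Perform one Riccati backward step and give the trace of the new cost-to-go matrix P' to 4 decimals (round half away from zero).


6.3517

BᵀP = [-29.0000 -8.2500; -51.0000 -18.0000]
S = R + BᵀPB = [1/2 0; 0 1] + [66.2500 120.0000; 120.0000 225.0000] = [66.7500 120.0000; 120.0000 226.0000]
BᵀPA = [82.7500 27.0000; 156.0000 40.5000]
K = S⁻¹·BᵀPA = [-0.0270 1.8118; 0.7046 -0.7828]
A−BK = [0.0598 -0.2248; -0.2086 0.6805]
AᵀP(A−BK) = [0.5664 -0.8074; -0.8074 3.0353]
P' = Q + AᵀP(A−BK) = [3.0664 -1.5574; -1.5574 3.2853]
tr(P') = 6.3517


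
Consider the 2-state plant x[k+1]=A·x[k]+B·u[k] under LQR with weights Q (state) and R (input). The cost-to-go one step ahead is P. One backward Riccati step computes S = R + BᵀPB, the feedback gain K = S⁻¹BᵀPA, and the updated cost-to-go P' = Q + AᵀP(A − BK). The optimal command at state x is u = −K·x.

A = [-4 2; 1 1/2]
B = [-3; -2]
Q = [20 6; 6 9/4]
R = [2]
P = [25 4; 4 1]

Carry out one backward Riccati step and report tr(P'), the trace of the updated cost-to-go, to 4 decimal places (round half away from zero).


BᵀP = [-83.0000 -14.0000]
S = R + BᵀPB = [2] + [277.0000] = [279.0000]
BᵀPA = [318.0000 -173.0000]
K = S⁻¹·BᵀPA = [1.1398 -0.6201]
A−BK = [-0.5806 0.1398; 3.2796 -0.7401]
AᵀP(A−BK) = [6.5484 -2.3172; -2.3172 0.9776]
P' = Q + AᵀP(A−BK) = [26.5484 3.6828; 3.6828 3.2276]
tr(P') = 29.7760

29.7760


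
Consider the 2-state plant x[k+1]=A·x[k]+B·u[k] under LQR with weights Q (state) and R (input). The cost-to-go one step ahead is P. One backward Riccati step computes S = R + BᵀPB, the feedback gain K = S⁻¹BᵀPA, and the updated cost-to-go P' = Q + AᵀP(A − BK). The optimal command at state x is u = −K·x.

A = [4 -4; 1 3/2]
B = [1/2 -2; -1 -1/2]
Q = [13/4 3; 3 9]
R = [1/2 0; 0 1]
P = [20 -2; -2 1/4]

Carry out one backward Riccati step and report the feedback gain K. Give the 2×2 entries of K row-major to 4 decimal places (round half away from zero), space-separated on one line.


BᵀP = [12.0000 -1.2500; -39.0000 3.8750]
S = R + BᵀPB = [1/2 0; 0 1] + [7.2500 -23.3750; -23.3750 76.0625] = [7.7500 -23.3750; -23.3750 77.0625]
BᵀPA = [46.7500 -49.8750; -152.1250 161.8125]
K = S⁻¹·BᵀPA = [0.9195 -1.2022; -1.6951 1.7351]
A−BK = [0.1500 0.0713; 1.0719 1.1653]
AᵀP(A−BK) = [3.3903 -3.4702; -3.4702 3.8420]
P' = Q + AᵀP(A−BK) = [6.6403 -0.4702; -0.4702 12.8420]
tr(P') = 19.4823

0.9195 -1.2022 -1.6951 1.7351


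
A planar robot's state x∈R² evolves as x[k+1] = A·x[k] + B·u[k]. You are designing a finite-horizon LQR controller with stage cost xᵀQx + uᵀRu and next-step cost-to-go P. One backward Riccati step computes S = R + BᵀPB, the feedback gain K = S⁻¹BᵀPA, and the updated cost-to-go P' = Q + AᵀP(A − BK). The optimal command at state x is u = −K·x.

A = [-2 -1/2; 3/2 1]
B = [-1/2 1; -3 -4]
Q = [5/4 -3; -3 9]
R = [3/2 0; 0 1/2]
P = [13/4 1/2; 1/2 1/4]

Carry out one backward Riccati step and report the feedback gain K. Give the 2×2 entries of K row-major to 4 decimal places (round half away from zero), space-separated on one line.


0.9403 0.1408 -1.0861 -0.3329

BᵀP = [-3.1250 -1.0000; 1.2500 -0.5000]
S = R + BᵀPB = [3/2 0; 0 1/2] + [4.5625 0.8750; 0.8750 3.2500] = [6.0625 0.8750; 0.8750 3.7500]
BᵀPA = [4.7500 0.5625; -3.2500 -1.1250]
K = S⁻¹·BᵀPA = [0.9403 0.1408; -1.0861 -0.3329]
A−BK = [-0.4438 -0.0967; -0.0235 0.0910]
AᵀP(A−BK) = [2.5666 0.4993; 0.4993 0.1088]
P' = Q + AᵀP(A−BK) = [3.8166 -2.5007; -2.5007 9.1088]
tr(P') = 12.9254
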